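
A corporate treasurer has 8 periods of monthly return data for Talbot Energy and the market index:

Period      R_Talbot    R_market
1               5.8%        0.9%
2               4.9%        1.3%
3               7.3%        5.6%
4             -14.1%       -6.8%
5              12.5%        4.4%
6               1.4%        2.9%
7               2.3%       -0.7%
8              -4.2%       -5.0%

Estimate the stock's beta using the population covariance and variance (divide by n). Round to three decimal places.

1.673

Mean R_i = (5.8 + 4.9 + 7.3 − 14.1 + 12.5 + 1.4 + 2.3 − 4.2) / 8 = 1.9875%
Mean R_m = (0.9 + 1.3 + 5.6 − 6.8 + 4.4 + 2.9 − 0.7 − 5.0) / 8 = 0.3250%
Σ(R_i − R̄_i)(R_m − R̄_m) = 221.6325  ⇒  Cov = 221.6325 / 8 = 27.7041
Σ(R_m − R̄_m)² = 132.5150  ⇒  Var(R_m) = 132.5150 / 8 = 16.5644
β = Cov / Var(R_m) = 27.7041 / 16.5644 = 1.6725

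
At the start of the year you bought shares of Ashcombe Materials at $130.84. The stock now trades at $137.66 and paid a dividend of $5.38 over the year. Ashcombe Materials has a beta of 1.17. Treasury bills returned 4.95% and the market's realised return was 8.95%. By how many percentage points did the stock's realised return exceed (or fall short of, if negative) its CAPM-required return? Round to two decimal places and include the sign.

-0.31%

Realised HPR = (P1 + D1 − P0) / P0 = (137.66 + 5.38 − 130.84) / 130.84 = 12.20 / 130.84 = 9.3244%
MRP = 8.95% − 4.95% = 4.00%
CAPM required = R_f + β·MRP = 4.95% + 1.17 × 4.00% = 9.6300%
α = realised − required = 9.3244% − 9.6300% = -0.31%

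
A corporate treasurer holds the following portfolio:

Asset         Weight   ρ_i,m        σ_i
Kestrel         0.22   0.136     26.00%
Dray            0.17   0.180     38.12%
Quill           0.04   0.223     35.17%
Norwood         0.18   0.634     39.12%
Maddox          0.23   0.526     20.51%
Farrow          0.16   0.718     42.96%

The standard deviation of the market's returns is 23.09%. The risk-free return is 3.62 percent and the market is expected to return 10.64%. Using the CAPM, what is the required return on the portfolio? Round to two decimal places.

7.92%

β_Kestrel = 0.136 × 26.00% / 23.09% = 0.1531
β_Dray = 0.180 × 38.12% / 23.09% = 0.2972
β_Quill = 0.223 × 35.17% / 23.09% = 0.3397
β_Norwood = 0.634 × 39.12% / 23.09% = 1.0741
β_Maddox = 0.526 × 20.51% / 23.09% = 0.4672
β_Farrow = 0.718 × 42.96% / 23.09% = 1.3359
β_P = Σ w_i β_i = 0.22×0.1531 + 0.17×0.2972 + 0.04×0.3397 + 0.18×1.0741 + 0.23×0.4672 + 0.16×1.3359 = 0.6123
MRP = 10.64% − 3.62% = 7.02%
E(R_P) = R_f + β_P × MRP = 3.62% + 0.6123 × 7.02% = 7.92%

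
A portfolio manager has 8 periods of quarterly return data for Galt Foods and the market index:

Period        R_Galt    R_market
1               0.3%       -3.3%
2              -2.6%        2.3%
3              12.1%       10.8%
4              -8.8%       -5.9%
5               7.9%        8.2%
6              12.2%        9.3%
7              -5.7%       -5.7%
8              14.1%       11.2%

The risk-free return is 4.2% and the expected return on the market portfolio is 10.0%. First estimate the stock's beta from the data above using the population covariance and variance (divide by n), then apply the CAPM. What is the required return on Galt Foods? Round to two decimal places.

10.84%

Mean R_i = (0.3 − 2.6 + 12.1 − 8.8 + 7.9 + 12.2 − 5.7 + 14.1) / 8 = 3.6875%
Mean R_m = (-3.3 + 2.3 + 10.8 − 5.9 + 8.2 + 9.3 − 5.7 + 11.2) / 8 = 3.3625%
Σ(R_i − R̄_i)(R_m − R̄_m) = 445.0863  ⇒  Cov = 445.0863 / 8 = 55.6358
Σ(R_m − R̄_m)² = 388.8388  ⇒  Var(R_m) = 388.8388 / 8 = 48.6049
β = Cov / Var(R_m) = 55.6358 / 48.6049 = 1.1447
MRP = 10.0% − 4.2% = 5.80%
E(R) = R_f + β × MRP = 4.2% + 1.1447 × 5.8% = 10.84%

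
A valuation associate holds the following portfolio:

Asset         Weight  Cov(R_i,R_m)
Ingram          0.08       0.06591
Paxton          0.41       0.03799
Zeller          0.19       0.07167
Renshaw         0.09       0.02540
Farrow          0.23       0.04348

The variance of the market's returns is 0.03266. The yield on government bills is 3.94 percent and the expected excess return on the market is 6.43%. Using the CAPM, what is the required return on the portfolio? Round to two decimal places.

β_Ingram = 0.06591 / 0.03266 = 2.0181
β_Paxton = 0.03799 / 0.03266 = 1.1632
β_Zeller = 0.07167 / 0.03266 = 2.1944
β_Renshaw = 0.02540 / 0.03266 = 0.7777
β_Farrow = 0.04348 / 0.03266 = 1.3313
β_P = Σ w_i β_i = 0.08×2.0181 + 0.41×1.1632 + 0.19×2.1944 + 0.09×0.7777 + 0.23×1.3313 = 1.4315
E(R_P) = R_f + β_P × MRP = 3.94% + 1.4315 × 6.43% = 13.14%

13.14%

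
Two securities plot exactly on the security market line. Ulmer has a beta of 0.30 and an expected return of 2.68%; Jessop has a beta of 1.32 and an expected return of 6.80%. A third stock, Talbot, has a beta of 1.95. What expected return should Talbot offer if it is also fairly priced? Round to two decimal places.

MRP (SML slope) = (6.80% − 2.68%) / (1.32 − 0.30) = 4.12% / 1.02 = 4.0392%
R_f (intercept) = 2.68% − 0.30 × 4.0392% = 1.4682%
E(R_Talbot) = R_f + β × MRP = 1.4682% + 1.95 × 4.0392% = 9.34%

9.34%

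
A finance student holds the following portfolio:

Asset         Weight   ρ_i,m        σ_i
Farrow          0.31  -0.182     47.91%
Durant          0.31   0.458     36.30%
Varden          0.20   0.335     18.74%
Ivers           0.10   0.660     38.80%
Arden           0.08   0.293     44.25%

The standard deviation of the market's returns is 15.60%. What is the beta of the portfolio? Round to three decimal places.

0.468

β_Farrow = -0.182 × 47.91% / 15.60% = -0.5590
β_Durant = 0.458 × 36.30% / 15.60% = 1.0657
β_Varden = 0.335 × 18.74% / 15.60% = 0.4024
β_Ivers = 0.660 × 38.80% / 15.60% = 1.6415
β_Arden = 0.293 × 44.25% / 15.60% = 0.8311
β_P = Σ w_i β_i = 0.31×-0.5590 + 0.31×1.0657 + 0.20×0.4024 + 0.10×1.6415 + 0.08×0.8311 = 0.4682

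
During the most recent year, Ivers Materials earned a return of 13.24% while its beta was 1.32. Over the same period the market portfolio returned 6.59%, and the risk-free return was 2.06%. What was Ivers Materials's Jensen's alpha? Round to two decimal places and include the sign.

+5.20%

Market excess return = 6.59% − 2.06% = 4.53%
CAPM benchmark = R_f + β(R_m − R_f) = 2.06% + 1.32 × 4.53% = 8.0396%
α = actual − benchmark = 13.24% − 8.0396% = +5.20%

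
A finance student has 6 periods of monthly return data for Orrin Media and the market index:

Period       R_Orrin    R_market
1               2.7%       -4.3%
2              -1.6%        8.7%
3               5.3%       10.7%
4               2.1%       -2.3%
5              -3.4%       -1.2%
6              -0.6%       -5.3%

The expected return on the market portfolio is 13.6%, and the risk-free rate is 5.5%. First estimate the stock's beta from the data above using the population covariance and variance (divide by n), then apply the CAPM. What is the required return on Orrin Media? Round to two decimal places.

Mean R_i = (2.7 − 1.6 + 5.3 + 2.1 − 3.4 − 0.6) / 6 = 0.7500%
Mean R_m = (-4.3 + 8.7 + 10.7 − 2.3 − 1.2 − 5.3) / 6 = 1.0500%
Σ(R_i − R̄_i)(R_m − R̄_m) = 28.8850  ⇒  Cov = 28.8850 / 6 = 4.8142
Σ(R_m − R̄_m)² = 236.8750  ⇒  Var(R_m) = 236.8750 / 6 = 39.4792
β = Cov / Var(R_m) = 4.8142 / 39.4792 = 0.1219
MRP = 13.6% − 5.5% = 8.10%
E(R) = R_f + β × MRP = 5.5% + 0.1219 × 8.1% = 6.49%

6.49%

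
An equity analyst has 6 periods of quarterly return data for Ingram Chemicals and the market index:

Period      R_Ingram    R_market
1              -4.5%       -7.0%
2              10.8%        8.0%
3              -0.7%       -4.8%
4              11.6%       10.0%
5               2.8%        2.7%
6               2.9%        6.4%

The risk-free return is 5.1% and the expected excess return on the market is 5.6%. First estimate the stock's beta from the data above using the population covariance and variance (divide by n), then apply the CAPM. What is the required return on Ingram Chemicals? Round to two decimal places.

Mean R_i = (-4.5 + 10.8 − 0.7 + 11.6 + 2.8 + 2.9) / 6 = 3.8167%
Mean R_m = (-7.0 + 8.0 − 4.8 + 10.0 + 2.7 + 6.4) / 6 = 2.5500%
Σ(R_i − R̄_i)(R_m − R̄_m) = 204.9850  ⇒  Cov = 204.9850 / 6 = 34.1642
Σ(R_m − R̄_m)² = 245.2750  ⇒  Var(R_m) = 245.2750 / 6 = 40.8792
β = Cov / Var(R_m) = 34.1642 / 40.8792 = 0.8357
E(R) = R_f + β × MRP = 5.1% + 0.8357 × 5.6% = 9.78%

9.78%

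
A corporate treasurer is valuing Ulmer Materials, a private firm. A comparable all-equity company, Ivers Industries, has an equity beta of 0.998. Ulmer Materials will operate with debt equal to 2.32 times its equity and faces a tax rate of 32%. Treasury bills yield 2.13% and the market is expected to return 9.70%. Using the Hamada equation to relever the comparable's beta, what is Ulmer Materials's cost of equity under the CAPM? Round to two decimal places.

21.60%

β_L = β_U × [1 + (1 − t)(D/E)] = 0.998 × [1 + (1 − 0.32) × 2.32]
    = 0.998 × [1 + 0.68 × 2.32] = 0.998 × 2.5776 = 2.5724
MRP = 9.70% − 2.13% = 7.57%
E(R) = R_f + β_L × MRP = 2.13% + 2.5724 × 7.57% = 21.60%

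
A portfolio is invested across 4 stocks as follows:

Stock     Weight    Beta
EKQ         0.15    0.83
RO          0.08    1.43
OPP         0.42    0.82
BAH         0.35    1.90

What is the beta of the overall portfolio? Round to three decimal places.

1.248

β_P = Σ w_i β_i = 0.15×0.83 + 0.08×1.43 + 0.42×0.82 + 0.35×1.90 = 1.2483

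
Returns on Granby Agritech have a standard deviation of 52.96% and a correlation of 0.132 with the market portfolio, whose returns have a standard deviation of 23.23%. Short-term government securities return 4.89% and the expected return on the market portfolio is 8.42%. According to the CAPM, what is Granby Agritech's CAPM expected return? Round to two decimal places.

5.95%

β = ρ × σ_i / σ_m = 0.132 × 52.96% / 23.23% = 0.3009
MRP = 8.42% − 4.89% = 3.53%
E(R) = 4.89% + 0.3009 × 3.53% = 5.95%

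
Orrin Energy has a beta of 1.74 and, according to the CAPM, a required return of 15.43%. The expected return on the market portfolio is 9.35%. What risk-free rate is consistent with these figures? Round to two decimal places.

1.13%

E(R) = R_f + β(E(R_m) − R_f) = R_f(1 − β) + β·E(R_m)
15.43% = R_f × (1 − 1.74) + 1.74 × 9.35%
15.43% = R_f × -0.74 + 16.2690%
R_f = (15.43% − 16.2690%) / -0.74 = 1.13%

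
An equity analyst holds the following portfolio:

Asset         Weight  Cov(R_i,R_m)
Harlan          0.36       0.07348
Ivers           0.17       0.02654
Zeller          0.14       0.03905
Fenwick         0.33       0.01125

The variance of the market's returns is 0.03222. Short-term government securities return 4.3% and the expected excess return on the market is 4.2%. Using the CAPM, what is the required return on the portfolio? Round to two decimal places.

β_Harlan = 0.07348 / 0.03222 = 2.2806
β_Ivers = 0.02654 / 0.03222 = 0.8237
β_Zeller = 0.03905 / 0.03222 = 1.2120
β_Fenwick = 0.01125 / 0.03222 = 0.3492
β_P = Σ w_i β_i = 0.36×2.2806 + 0.17×0.8237 + 0.14×1.2120 + 0.33×0.3492 = 1.2460
E(R_P) = R_f + β_P × MRP = 4.3% + 1.2460 × 4.2% = 9.53%

9.53%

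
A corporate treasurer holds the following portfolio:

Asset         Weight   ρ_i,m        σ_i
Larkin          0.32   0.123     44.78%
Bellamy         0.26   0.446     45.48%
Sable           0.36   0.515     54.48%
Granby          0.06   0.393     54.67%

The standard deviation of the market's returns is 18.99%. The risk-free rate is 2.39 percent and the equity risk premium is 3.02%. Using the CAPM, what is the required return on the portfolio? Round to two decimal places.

5.32%

β_Larkin = 0.123 × 44.78% / 18.99% = 0.2900
β_Bellamy = 0.446 × 45.48% / 18.99% = 1.0681
β_Sable = 0.515 × 54.48% / 18.99% = 1.4775
β_Granby = 0.393 × 54.67% / 18.99% = 1.1314
β_P = Σ w_i β_i = 0.32×0.2900 + 0.26×1.0681 + 0.36×1.4775 + 0.06×1.1314 = 0.9703
E(R_P) = R_f + β_P × MRP = 2.39% + 0.9703 × 3.02% = 5.32%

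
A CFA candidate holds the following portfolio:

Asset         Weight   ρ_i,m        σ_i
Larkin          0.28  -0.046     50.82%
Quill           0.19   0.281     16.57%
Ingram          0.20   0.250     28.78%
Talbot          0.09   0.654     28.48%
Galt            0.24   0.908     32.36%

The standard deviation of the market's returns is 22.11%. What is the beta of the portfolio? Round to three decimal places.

β_Larkin = -0.046 × 50.82% / 22.11% = -0.1057
β_Quill = 0.281 × 16.57% / 22.11% = 0.2106
β_Ingram = 0.250 × 28.78% / 22.11% = 0.3254
β_Talbot = 0.654 × 28.48% / 22.11% = 0.8424
β_Galt = 0.908 × 32.36% / 22.11% = 1.3289
β_P = Σ w_i β_i = 0.28×-0.1057 + 0.19×0.2106 + 0.20×0.3254 + 0.09×0.8424 + 0.24×1.3289 = 0.4703

0.470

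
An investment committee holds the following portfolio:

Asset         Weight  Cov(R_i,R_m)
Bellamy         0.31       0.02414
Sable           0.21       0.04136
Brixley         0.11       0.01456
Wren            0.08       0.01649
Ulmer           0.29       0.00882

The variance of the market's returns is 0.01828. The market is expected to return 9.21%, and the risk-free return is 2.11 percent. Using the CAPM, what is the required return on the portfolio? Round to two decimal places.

β_Bellamy = 0.02414 / 0.01828 = 1.3206
β_Sable = 0.04136 / 0.01828 = 2.2626
β_Brixley = 0.01456 / 0.01828 = 0.7965
β_Wren = 0.01649 / 0.01828 = 0.9021
β_Ulmer = 0.00882 / 0.01828 = 0.4825
β_P = Σ w_i β_i = 0.31×1.3206 + 0.21×2.2626 + 0.11×0.7965 + 0.08×0.9021 + 0.29×0.4825 = 1.1842
MRP = 9.21% − 2.11% = 7.10%
E(R_P) = R_f + β_P × MRP = 2.11% + 1.1842 × 7.10% = 10.52%

10.52%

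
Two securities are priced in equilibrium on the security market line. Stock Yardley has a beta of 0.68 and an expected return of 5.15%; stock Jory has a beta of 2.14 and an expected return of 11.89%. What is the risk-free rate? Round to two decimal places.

Both satisfy E(R) = R_f + β·MRP, so the slope of the SML is
MRP = (11.89% − 5.15%) / (2.14 − 0.68) = 6.74% / 1.46 = 4.6164%
R_f = E(R_Yardley) − β_Yardley·MRP = 5.15% − 0.68 × 4.6164% = 2.0108%

2.01%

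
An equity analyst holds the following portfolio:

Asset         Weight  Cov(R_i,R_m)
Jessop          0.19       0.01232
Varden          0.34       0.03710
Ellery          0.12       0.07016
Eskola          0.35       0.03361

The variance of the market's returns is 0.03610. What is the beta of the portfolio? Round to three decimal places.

0.973

β_Jessop = 0.01232 / 0.03610 = 0.3413
β_Varden = 0.03710 / 0.03610 = 1.0277
β_Ellery = 0.07016 / 0.03610 = 1.9435
β_Eskola = 0.03361 / 0.03610 = 0.9310
β_P = Σ w_i β_i = 0.19×0.3413 + 0.34×1.0277 + 0.12×1.9435 + 0.35×0.9310 = 0.9733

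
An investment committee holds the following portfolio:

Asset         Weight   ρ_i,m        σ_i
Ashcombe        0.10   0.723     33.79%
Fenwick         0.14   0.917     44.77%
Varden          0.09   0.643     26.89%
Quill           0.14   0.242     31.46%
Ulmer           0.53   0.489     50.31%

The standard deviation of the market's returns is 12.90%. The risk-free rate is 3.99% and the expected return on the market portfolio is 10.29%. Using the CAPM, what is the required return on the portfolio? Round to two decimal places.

15.64%

β_Ashcombe = 0.723 × 33.79% / 12.90% = 1.8938
β_Fenwick = 0.917 × 44.77% / 12.90% = 3.1825
β_Varden = 0.643 × 26.89% / 12.90% = 1.3403
β_Quill = 0.242 × 31.46% / 12.90% = 0.5902
β_Ulmer = 0.489 × 50.31% / 12.90% = 1.9071
β_P = Σ w_i β_i = 0.10×1.8938 + 0.14×3.1825 + 0.09×1.3403 + 0.14×0.5902 + 0.53×1.9071 = 1.8489
MRP = 10.29% − 3.99% = 6.30%
E(R_P) = R_f + β_P × MRP = 3.99% + 1.8489 × 6.30% = 15.64%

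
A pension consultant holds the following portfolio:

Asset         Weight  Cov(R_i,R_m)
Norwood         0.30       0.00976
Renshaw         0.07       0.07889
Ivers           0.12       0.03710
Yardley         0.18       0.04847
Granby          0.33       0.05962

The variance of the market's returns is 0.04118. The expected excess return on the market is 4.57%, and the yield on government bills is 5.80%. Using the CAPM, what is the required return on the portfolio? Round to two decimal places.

β_Norwood = 0.00976 / 0.04118 = 0.2370
β_Renshaw = 0.07889 / 0.04118 = 1.9157
β_Ivers = 0.03710 / 0.04118 = 0.9009
β_Yardley = 0.04847 / 0.04118 = 1.1770
β_Granby = 0.05962 / 0.04118 = 1.4478
β_P = Σ w_i β_i = 0.30×0.2370 + 0.07×1.9157 + 0.12×0.9009 + 0.18×1.1770 + 0.33×1.4478 = 1.0029
E(R_P) = R_f + β_P × MRP = 5.80% + 1.0029 × 4.57% = 10.38%

10.38%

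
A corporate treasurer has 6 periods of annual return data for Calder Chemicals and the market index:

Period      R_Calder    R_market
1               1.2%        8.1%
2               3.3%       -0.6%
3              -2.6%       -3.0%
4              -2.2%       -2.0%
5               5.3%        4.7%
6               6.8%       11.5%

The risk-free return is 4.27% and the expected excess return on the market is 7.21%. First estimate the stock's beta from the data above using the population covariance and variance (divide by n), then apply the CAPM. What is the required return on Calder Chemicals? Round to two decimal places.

Mean R_i = (1.2 + 3.3 − 2.6 − 2.2 + 5.3 + 6.8) / 6 = 1.9667%
Mean R_m = (8.1 − 0.6 − 3.0 − 2.0 + 4.7 + 11.5) / 6 = 3.1167%
Σ(R_i − R̄_i)(R_m − R̄_m) = 86.2733  ⇒  Cov = 86.2733 / 6 = 14.3789
Σ(R_m − R̄_m)² = 175.0283  ⇒  Var(R_m) = 175.0283 / 6 = 29.1714
β = Cov / Var(R_m) = 14.3789 / 29.1714 = 0.4929
E(R) = R_f + β × MRP = 4.27% + 0.4929 × 7.21% = 7.82%

7.82%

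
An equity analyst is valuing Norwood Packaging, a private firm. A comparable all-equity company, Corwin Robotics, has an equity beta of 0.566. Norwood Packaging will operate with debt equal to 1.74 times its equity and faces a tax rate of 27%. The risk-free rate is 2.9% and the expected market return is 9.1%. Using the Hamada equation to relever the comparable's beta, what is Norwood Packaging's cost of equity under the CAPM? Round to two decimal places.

10.87%

β_L = β_U × [1 + (1 − t)(D/E)] = 0.566 × [1 + (1 − 0.27) × 1.74]
    = 0.566 × [1 + 0.73 × 1.74] = 0.566 × 2.2702 = 1.2849
MRP = 9.1% − 2.9% = 6.20%
E(R) = R_f + β_L × MRP = 2.9% + 1.2849 × 6.2% = 10.87%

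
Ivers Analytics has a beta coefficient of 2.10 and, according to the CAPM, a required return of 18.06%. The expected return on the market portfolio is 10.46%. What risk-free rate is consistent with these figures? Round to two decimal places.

3.55%

E(R) = R_f + β(E(R_m) − R_f) = R_f(1 − β) + β·E(R_m)
18.06% = R_f × (1 − 2.10) + 2.10 × 10.46%
18.06% = R_f × -1.10 + 21.9660%
R_f = (18.06% − 21.9660%) / -1.10 = 3.55%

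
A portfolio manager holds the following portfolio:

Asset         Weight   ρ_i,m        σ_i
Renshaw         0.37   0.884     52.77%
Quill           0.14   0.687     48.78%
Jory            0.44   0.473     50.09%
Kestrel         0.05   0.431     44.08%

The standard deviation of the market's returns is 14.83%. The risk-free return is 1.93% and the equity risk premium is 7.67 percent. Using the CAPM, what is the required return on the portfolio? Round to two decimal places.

19.17%

β_Renshaw = 0.884 × 52.77% / 14.83% = 3.1456
β_Quill = 0.687 × 48.78% / 14.83% = 2.2597
β_Jory = 0.473 × 50.09% / 14.83% = 1.5976
β_Kestrel = 0.431 × 44.08% / 14.83% = 1.2811
β_P = Σ w_i β_i = 0.37×3.1456 + 0.14×2.2597 + 0.44×1.5976 + 0.05×1.2811 = 2.2472
E(R_P) = R_f + β_P × MRP = 1.93% + 2.2472 × 7.67% = 19.17%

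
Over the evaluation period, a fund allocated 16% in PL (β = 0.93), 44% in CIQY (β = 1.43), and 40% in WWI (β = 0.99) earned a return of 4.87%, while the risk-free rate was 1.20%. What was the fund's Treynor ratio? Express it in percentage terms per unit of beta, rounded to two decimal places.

β_P = 0.16×0.93 + 0.44×1.43 + 0.40×0.99 = 1.1740
Treynor = (R_P − R_f) / β_P = (4.87% − 1.20%) / 1.1740 = 3.67% / 1.1740 = 3.13%

3.13%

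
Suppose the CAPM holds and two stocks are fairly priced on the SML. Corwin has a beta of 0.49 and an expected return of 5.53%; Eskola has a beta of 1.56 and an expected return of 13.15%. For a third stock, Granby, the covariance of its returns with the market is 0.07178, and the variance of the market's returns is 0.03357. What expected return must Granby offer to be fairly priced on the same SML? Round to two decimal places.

MRP = (13.15% − 5.53%) / (1.56 − 0.49) = 7.1215%
R_f = 5.53% − 0.49 × 7.1215% = 2.0405%
β_Granby = Cov / Var(R_m) = 0.07178 / 0.03357 = 2.1382
E(R_Granby) = R_f + β × MRP = 2.0405% + 2.1382 × 7.1215% = 17.27%

17.27%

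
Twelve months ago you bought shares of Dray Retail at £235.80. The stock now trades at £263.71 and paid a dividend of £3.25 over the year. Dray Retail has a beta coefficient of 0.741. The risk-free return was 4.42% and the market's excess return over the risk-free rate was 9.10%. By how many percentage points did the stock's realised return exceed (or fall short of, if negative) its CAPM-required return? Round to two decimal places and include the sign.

Realised HPR = (P1 + D1 − P0) / P0 = (263.71 + 3.25 − 235.80) / 235.80 = 31.16 / 235.80 = 13.2146%
CAPM required = R_f + β·MRP = 4.42% + 0.741 × 9.10% = 11.16310%
α = realised − required = 13.2146% − 11.16310% = +2.05%

+2.05%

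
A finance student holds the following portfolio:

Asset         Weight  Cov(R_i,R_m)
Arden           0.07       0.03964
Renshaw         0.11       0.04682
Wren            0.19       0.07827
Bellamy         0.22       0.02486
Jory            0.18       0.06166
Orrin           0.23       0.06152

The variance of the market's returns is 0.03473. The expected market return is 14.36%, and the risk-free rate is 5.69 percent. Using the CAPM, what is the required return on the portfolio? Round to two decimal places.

β_Arden = 0.03964 / 0.03473 = 1.1414
β_Renshaw = 0.04682 / 0.03473 = 1.3481
β_Wren = 0.07827 / 0.03473 = 2.2537
β_Bellamy = 0.02486 / 0.03473 = 0.7158
β_Jory = 0.06166 / 0.03473 = 1.7754
β_Orrin = 0.06152 / 0.03473 = 1.7714
β_P = Σ w_i β_i = 0.07×1.1414 + 0.11×1.3481 + 0.19×2.2537 + 0.22×0.7158 + 0.18×1.7754 + 0.23×1.7714 = 1.5409
MRP = 14.36% − 5.69% = 8.67%
E(R_P) = R_f + β_P × MRP = 5.69% + 1.5409 × 8.67% = 19.05%

19.05%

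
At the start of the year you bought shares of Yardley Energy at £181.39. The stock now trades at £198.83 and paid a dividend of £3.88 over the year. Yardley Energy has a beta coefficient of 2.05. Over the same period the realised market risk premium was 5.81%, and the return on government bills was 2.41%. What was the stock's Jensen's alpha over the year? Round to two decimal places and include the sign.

Realised HPR = (P1 + D1 − P0) / P0 = (198.83 + 3.88 − 181.39) / 181.39 = 21.32 / 181.39 = 11.7537%
CAPM required = R_f + β·MRP = 2.41% + 2.05 × 5.81% = 14.3205%
α = realised − required = 11.7537% − 14.3205% = -2.57%

-2.57%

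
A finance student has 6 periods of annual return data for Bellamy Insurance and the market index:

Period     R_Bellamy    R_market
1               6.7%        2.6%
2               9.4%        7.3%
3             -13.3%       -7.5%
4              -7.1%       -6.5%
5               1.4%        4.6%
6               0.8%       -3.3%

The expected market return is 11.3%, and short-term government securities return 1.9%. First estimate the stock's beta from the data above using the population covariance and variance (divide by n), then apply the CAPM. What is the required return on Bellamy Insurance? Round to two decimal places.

Mean R_i = (6.7 + 9.4 − 13.3 − 7.1 + 1.4 + 0.8) / 6 = -0.3500%
Mean R_m = (2.6 + 7.3 − 7.5 − 6.5 + 4.6 − 3.3) / 6 = -0.4667%
Σ(R_i − R̄_i)(R_m − R̄_m) = 234.7600  ⇒  Cov = 234.7600 / 6 = 39.1267
Σ(R_m − R̄_m)² = 189.2933  ⇒  Var(R_m) = 189.2933 / 6 = 31.5489
β = Cov / Var(R_m) = 39.1267 / 31.5489 = 1.2402
MRP = 11.3% − 1.9% = 9.40%
E(R) = R_f + β × MRP = 1.9% + 1.2402 × 9.4% = 13.56%

13.56%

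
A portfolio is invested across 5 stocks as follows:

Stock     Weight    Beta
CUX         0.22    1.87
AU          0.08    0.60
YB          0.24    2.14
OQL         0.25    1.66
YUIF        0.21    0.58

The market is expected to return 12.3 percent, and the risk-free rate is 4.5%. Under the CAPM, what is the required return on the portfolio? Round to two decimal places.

β_P = Σ w_i β_i = 0.22×1.87 + 0.08×0.60 + 0.24×2.14 + 0.25×1.66 + 0.21×0.58 = 1.5098
MRP = 12.3% − 4.5% = 7.80%
E(R_P) = R_f + β_P × MRP = 4.5% + 1.5098 × 7.8% = 16.28%

16.28%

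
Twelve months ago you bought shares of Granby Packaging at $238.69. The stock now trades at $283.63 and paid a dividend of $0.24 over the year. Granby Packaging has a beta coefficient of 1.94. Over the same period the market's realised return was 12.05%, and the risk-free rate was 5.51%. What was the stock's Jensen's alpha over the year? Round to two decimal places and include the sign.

Realised HPR = (P1 + D1 − P0) / P0 = (283.63 + 0.24 − 238.69) / 238.69 = 45.18 / 238.69 = 18.9283%
MRP = 12.05% − 5.51% = 6.54%
CAPM required = R_f + β·MRP = 5.51% + 1.94 × 6.54% = 18.1976%
α = realised − required = 18.9283% − 18.1976% = +0.73%

+0.73%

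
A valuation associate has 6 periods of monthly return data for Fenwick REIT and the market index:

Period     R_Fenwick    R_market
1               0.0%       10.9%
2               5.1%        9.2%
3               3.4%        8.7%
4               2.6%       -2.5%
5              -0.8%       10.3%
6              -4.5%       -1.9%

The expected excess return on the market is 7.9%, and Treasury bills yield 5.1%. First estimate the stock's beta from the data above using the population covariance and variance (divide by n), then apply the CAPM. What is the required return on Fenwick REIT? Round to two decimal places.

Mean R_i = (0.0 + 5.1 + 3.4 + 2.6 − 0.8 − 4.5) / 6 = 0.9667%
Mean R_m = (10.9 + 9.2 + 8.7 − 2.5 + 10.3 − 1.9) / 6 = 5.7833%
Σ(R_i − R̄_i)(R_m − R̄_m) = 36.7667  ⇒  Cov = 36.7667 / 6 = 6.1278
Σ(R_m − R̄_m)² = 194.4083  ⇒  Var(R_m) = 194.4083 / 6 = 32.4014
β = Cov / Var(R_m) = 6.1278 / 32.4014 = 0.1891
E(R) = R_f + β × MRP = 5.1% + 0.1891 × 7.9% = 6.59%

6.59%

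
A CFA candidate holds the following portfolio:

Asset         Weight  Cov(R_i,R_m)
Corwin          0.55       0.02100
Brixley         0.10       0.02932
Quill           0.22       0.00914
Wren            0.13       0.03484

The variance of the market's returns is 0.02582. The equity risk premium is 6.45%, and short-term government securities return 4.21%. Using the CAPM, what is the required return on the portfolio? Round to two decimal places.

β_Corwin = 0.02100 / 0.02582 = 0.8133
β_Brixley = 0.02932 / 0.02582 = 1.1356
β_Quill = 0.00914 / 0.02582 = 0.3540
β_Wren = 0.03484 / 0.02582 = 1.3493
β_P = Σ w_i β_i = 0.55×0.8133 + 0.10×1.1356 + 0.22×0.3540 + 0.13×1.3493 = 0.8142
E(R_P) = R_f + β_P × MRP = 4.21% + 0.8142 × 6.45% = 9.46%

9.46%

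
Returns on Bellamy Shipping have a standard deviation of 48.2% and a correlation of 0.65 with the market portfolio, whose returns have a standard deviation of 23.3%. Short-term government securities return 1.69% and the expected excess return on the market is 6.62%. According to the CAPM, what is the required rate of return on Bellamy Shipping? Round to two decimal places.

10.59%

β = ρ × σ_i / σ_m = 0.65 × 48.2% / 23.3% = 1.3446
E(R) = 1.69% + 1.3446 × 6.62% = 10.59%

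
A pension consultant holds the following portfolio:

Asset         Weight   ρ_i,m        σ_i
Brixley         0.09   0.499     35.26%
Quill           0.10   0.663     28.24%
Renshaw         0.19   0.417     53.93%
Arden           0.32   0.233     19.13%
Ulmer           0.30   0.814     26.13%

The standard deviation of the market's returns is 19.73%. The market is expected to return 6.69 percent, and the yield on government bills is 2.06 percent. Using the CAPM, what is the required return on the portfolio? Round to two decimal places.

5.71%

β_Brixley = 0.499 × 35.26% / 19.73% = 0.8918
β_Quill = 0.663 × 28.24% / 19.73% = 0.9490
β_Renshaw = 0.417 × 53.93% / 19.73% = 1.1398
β_Arden = 0.233 × 19.13% / 19.73% = 0.2259
β_Ulmer = 0.814 × 26.13% / 19.73% = 1.0780
β_P = Σ w_i β_i = 0.09×0.8918 + 0.10×0.9490 + 0.19×1.1398 + 0.32×0.2259 + 0.30×1.0780 = 0.7874
MRP = 6.69% − 2.06% = 4.63%
E(R_P) = R_f + β_P × MRP = 2.06% + 0.7874 × 4.63% = 5.71%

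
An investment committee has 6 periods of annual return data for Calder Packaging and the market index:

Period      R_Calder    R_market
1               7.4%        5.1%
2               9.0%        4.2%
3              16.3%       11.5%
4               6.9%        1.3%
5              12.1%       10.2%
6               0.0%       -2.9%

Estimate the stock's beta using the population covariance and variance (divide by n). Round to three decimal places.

Mean R_i = (7.4 + 9.0 + 16.3 + 6.9 + 12.1 + 0.0) / 6 = 8.6167%
Mean R_m = (5.1 + 4.2 + 11.5 + 1.3 + 10.2 − 2.9) / 6 = 4.9000%
Σ(R_i − R̄_i)(R_m − R̄_m) = 142.0500  ⇒  Cov = 142.0500 / 6 = 23.6750
Σ(R_m − R̄_m)² = 145.9800  ⇒  Var(R_m) = 145.9800 / 6 = 24.3300
β = Cov / Var(R_m) = 23.6750 / 24.3300 = 0.9731

0.973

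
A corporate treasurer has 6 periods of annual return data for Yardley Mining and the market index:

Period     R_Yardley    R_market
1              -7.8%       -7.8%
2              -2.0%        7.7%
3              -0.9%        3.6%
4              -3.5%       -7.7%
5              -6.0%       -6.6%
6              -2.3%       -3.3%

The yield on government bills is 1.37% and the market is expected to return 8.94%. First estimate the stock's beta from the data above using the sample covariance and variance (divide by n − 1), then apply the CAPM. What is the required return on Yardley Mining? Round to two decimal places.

3.62%

Mean R_i = (-7.8 − 2.0 − 0.9 − 3.5 − 6.0 − 2.3) / 6 = -3.7500%
Mean R_m = (-7.8 + 7.7 + 3.6 − 7.7 − 6.6 − 3.3) / 6 = -2.3500%
Σ(R_i − R̄_i)(R_m − R̄_m) = 63.4650  ⇒  Cov = 63.4650 / 5 = 12.6930
Σ(R_m − R̄_m)² = 213.6950  ⇒  Var(R_m) = 213.6950 / 5 = 42.7390
β = Cov / Var(R_m) = 12.6930 / 42.7390 = 0.2970
MRP = 8.94% − 1.37% = 7.57%
E(R) = R_f + β × MRP = 1.37% + 0.2970 × 7.57% = 3.62%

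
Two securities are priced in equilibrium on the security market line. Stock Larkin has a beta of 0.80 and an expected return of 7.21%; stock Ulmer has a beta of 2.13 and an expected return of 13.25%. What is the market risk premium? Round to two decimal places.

4.54%

Both satisfy E(R) = R_f + β·MRP, so the slope of the SML is
MRP = (13.25% − 7.21%) / (2.13 − 0.80) = 6.04% / 1.33 = 4.5414%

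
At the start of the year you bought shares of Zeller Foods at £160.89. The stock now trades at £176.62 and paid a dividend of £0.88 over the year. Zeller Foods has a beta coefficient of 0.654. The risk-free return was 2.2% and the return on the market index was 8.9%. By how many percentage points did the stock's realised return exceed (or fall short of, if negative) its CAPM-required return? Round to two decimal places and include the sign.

Realised HPR = (P1 + D1 − P0) / P0 = (176.62 + 0.88 − 160.89) / 160.89 = 16.61 / 160.89 = 10.3238%
MRP = 8.9% − 2.2% = 6.70%
CAPM required = R_f + β·MRP = 2.2% + 0.654 × 6.7% = 6.5818%
α = realised − required = 10.3238% − 6.5818% = +3.74%

+3.74%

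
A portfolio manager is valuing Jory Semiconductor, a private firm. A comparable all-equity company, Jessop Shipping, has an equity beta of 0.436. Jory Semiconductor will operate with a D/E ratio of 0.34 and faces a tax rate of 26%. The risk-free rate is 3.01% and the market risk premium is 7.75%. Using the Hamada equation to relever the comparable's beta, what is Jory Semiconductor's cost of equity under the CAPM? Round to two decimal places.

β_L = β_U × [1 + (1 − t)(D/E)] = 0.436 × [1 + (1 − 0.26) × 0.34]
    = 0.436 × [1 + 0.74 × 0.34] = 0.436 × 1.2516 = 0.5457
E(R) = R_f + β_L × MRP = 3.01% + 0.5457 × 7.75% = 7.24%

7.24%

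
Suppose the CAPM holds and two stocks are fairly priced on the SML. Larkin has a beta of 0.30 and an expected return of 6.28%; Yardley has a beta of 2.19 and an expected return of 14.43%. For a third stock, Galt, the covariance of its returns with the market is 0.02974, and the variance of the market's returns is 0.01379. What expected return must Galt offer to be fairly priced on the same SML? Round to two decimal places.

14.29%

MRP = (14.43% − 6.28%) / (2.19 − 0.30) = 4.3122%
R_f = 6.28% − 0.30 × 4.3122% = 4.9863%
β_Galt = Cov / Var(R_m) = 0.02974 / 0.01379 = 2.1566
E(R_Galt) = R_f + β × MRP = 4.9863% + 2.1566 × 4.3122% = 14.29%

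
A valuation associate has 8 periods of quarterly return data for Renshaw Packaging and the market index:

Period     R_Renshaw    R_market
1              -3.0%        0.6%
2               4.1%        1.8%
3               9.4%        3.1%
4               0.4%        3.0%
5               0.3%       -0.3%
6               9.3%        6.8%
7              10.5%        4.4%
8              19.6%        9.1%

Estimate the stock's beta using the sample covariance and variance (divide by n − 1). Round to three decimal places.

Mean R_i = (-3.0 + 4.1 + 9.4 + 0.4 + 0.3 + 9.3 + 10.5 + 19.6) / 8 = 6.3250%
Mean R_m = (0.6 + 1.8 + 3.1 + 3.0 − 0.3 + 6.8 + 4.4 + 9.1) / 8 = 3.5625%
Σ(R_i − R̄_i)(R_m − R̄_m) = 143.3675  ⇒  Cov = 143.3675 / 7 = 20.4811
Σ(R_m − R̄_m)² = 69.1788  ⇒  Var(R_m) = 69.1788 / 7 = 9.8827
β = Cov / Var(R_m) = 20.4811 / 9.8827 = 2.0724

2.072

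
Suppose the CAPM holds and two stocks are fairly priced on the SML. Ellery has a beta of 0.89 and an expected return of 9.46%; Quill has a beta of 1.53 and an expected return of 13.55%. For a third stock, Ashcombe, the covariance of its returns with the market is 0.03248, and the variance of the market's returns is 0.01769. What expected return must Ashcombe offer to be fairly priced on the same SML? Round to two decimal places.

15.51%

MRP = (13.55% − 9.46%) / (1.53 − 0.89) = 6.3906%
R_f = 9.46% − 0.89 × 6.3906% = 3.7724%
β_Ashcombe = Cov / Var(R_m) = 0.03248 / 0.01769 = 1.8361
E(R_Ashcombe) = R_f + β × MRP = 3.7724% + 1.8361 × 6.3906% = 15.51%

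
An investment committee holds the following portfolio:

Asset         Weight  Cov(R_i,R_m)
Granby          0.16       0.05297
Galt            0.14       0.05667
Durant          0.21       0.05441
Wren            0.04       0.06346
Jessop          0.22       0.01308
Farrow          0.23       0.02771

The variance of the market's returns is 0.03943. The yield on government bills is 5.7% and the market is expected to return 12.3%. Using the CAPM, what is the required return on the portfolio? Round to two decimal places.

β_Granby = 0.05297 / 0.03943 = 1.3434
β_Galt = 0.05667 / 0.03943 = 1.4372
β_Durant = 0.05441 / 0.03943 = 1.3799
β_Wren = 0.06346 / 0.03943 = 1.6094
β_Jessop = 0.01308 / 0.03943 = 0.3317
β_Farrow = 0.02771 / 0.03943 = 0.7028
β_P = Σ w_i β_i = 0.16×1.3434 + 0.14×1.4372 + 0.21×1.3799 + 0.04×1.6094 + 0.22×0.3317 + 0.23×0.7028 = 1.0049
MRP = 12.3% − 5.7% = 6.60%
E(R_P) = R_f + β_P × MRP = 5.7% + 1.0049 × 6.6% = 12.33%

12.33%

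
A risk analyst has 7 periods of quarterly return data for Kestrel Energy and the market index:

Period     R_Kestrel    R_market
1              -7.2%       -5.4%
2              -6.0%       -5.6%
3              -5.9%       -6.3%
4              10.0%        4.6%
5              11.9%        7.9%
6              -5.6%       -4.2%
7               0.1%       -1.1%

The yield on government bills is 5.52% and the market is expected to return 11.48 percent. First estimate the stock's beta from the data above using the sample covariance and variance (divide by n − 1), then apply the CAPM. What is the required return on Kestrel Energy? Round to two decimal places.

14.05%

Mean R_i = (-7.2 − 6.0 − 5.9 + 10.0 + 11.9 − 5.6 + 0.1) / 7 = -0.3857%
Mean R_m = (-5.4 − 5.6 − 6.3 + 4.6 + 7.9 − 4.2 − 1.1) / 7 = -1.4429%
Σ(R_i − R̄_i)(R_m − R̄_m) = 269.1743  ⇒  Cov = 269.1743 / 6 = 44.8624
Σ(R_m − R̄_m)² = 188.0571  ⇒  Var(R_m) = 188.0571 / 6 = 31.3429
β = Cov / Var(R_m) = 44.8624 / 31.3429 = 1.4313
MRP = 11.48% − 5.52% = 5.96%
E(R) = R_f + β × MRP = 5.52% + 1.4313 × 5.96% = 14.05%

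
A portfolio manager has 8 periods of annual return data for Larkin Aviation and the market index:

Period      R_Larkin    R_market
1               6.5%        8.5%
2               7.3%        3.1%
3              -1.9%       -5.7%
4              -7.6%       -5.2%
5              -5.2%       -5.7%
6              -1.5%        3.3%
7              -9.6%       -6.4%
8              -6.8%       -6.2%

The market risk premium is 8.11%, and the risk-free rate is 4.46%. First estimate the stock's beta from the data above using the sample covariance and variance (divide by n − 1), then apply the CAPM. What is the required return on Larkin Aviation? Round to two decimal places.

Mean R_i = (6.5 + 7.3 − 1.9 − 7.6 − 5.2 − 1.5 − 9.6 − 6.8) / 8 = -2.3500%
Mean R_m = (8.5 + 3.1 − 5.7 − 5.2 − 5.7 + 3.3 − 6.4 − 6.2) / 8 = -1.7875%
Σ(R_i − R̄_i)(R_m − R̄_m) = 222.9150  ⇒  Cov = 222.9150 / 7 = 31.8450
Σ(R_m − R̄_m)² = 238.6088  ⇒  Var(R_m) = 238.6088 / 7 = 34.0870
β = Cov / Var(R_m) = 31.8450 / 34.0870 = 0.9342
E(R) = R_f + β × MRP = 4.46% + 0.9342 × 8.11% = 12.04%

12.04%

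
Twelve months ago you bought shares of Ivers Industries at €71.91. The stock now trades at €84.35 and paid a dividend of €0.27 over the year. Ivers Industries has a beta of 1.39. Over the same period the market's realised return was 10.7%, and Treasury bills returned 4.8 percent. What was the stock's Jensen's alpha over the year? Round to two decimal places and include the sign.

+4.67%

Realised HPR = (P1 + D1 − P0) / P0 = (84.35 + 0.27 − 71.91) / 71.91 = 12.71 / 71.91 = 17.6749%
MRP = 10.7% − 4.8% = 5.90%
CAPM required = R_f + β·MRP = 4.8% + 1.39 × 5.9% = 13.0010%
α = realised − required = 17.6749% − 13.0010% = +4.67%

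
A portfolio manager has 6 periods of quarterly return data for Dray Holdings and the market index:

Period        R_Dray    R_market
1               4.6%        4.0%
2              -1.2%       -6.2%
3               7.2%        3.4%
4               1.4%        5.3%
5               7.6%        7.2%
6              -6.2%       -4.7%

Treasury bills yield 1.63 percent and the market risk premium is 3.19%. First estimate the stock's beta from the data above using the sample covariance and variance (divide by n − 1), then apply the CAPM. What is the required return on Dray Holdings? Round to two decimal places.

4.14%

Mean R_i = (4.6 − 1.2 + 7.2 + 1.4 + 7.6 − 6.2) / 6 = 2.2333%
Mean R_m = (4.0 − 6.2 + 3.4 + 5.3 + 7.2 − 4.7) / 6 = 1.5000%
Σ(R_i − R̄_i)(R_m − R̄_m) = 121.5000  ⇒  Cov = 121.5000 / 5 = 24.3000
Σ(R_m − R̄_m)² = 154.5200  ⇒  Var(R_m) = 154.5200 / 5 = 30.9040
β = Cov / Var(R_m) = 24.3000 / 30.9040 = 0.7863
E(R) = R_f + β × MRP = 1.63% + 0.7863 × 3.19% = 4.14%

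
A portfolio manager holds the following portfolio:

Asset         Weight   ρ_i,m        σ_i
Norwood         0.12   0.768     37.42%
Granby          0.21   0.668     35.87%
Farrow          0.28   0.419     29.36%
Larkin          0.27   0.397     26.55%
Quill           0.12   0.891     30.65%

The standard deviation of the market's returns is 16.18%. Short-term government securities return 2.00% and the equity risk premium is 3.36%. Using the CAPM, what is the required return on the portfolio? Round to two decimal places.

5.75%

β_Norwood = 0.768 × 37.42% / 16.18% = 1.7762
β_Granby = 0.668 × 35.87% / 16.18% = 1.4809
β_Farrow = 0.419 × 29.36% / 16.18% = 0.7603
β_Larkin = 0.397 × 26.55% / 16.18% = 0.6514
β_Quill = 0.891 × 30.65% / 16.18% = 1.6878
β_P = Σ w_i β_i = 0.12×1.7762 + 0.21×1.4809 + 0.28×0.7603 + 0.27×0.6514 + 0.12×1.6878 = 1.1154
E(R_P) = R_f + β_P × MRP = 2.00% + 1.1154 × 3.36% = 5.75%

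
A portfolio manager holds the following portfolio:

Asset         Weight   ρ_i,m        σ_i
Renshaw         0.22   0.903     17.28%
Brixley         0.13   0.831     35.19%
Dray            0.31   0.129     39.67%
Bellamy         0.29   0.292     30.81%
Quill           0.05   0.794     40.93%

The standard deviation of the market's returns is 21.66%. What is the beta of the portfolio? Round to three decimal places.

β_Renshaw = 0.903 × 17.28% / 21.66% = 0.7204
β_Brixley = 0.831 × 35.19% / 21.66% = 1.3501
β_Dray = 0.129 × 39.67% / 21.66% = 0.2363
β_Bellamy = 0.292 × 30.81% / 21.66% = 0.4154
β_Quill = 0.794 × 40.93% / 21.66% = 1.5004
β_P = Σ w_i β_i = 0.22×0.7204 + 0.13×1.3501 + 0.31×0.2363 + 0.29×0.4154 + 0.05×1.5004 = 0.6027

0.603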